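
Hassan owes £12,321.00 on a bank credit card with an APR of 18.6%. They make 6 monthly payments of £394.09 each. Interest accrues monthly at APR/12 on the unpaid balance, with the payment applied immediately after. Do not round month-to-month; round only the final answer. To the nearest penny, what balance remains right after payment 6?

Monthly rate r = 18.6%/12 = 1.55% = 0.0155.
Each month: B ← B·(1+r) − £394.09.
Month 1: interest £190.98; balance after payment £12,117.89.
Month 2: interest £187.83; balance after payment £11,911.62.
Month 3: interest £184.63; balance after payment £11,702.16.
Month 4: interest £181.38; balance after payment £11,489.46.
Month 5: interest £178.09; balance after payment £11,273.45.
Month 6: interest £174.74; balance after payment £11,054.10.

£11,054.10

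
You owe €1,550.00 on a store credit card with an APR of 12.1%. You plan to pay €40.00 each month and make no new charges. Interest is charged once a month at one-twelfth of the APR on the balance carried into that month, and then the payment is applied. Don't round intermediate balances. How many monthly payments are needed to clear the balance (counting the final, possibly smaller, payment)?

Monthly rate r = 12.1%/12 = 1.00833% = 0.0100833.
Recurrence: B ← B·(1+r) − €40.00.
Month 1: interest €15.63; balance after payment €1,525.63.
Month 2: interest €15.38; balance after payment €1,501.01.
Closed form: n = −ln(1 − rB₀/P)/ln(1+r) = −ln(0.60927)/ln(1.01008) ≈ 49.387, so the balance reaches zero during payment 50.

50 payments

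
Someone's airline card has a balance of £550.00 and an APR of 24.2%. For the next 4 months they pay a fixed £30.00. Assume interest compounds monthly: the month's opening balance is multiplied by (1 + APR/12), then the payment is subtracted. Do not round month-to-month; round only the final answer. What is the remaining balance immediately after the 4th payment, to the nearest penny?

£472.05

Monthly rate r = 24.2%/12 = 2.01667% = 0.0201667.
Each month: B ← B·(1+r) − £30.00.
Month 1: interest £11.09; balance after payment £531.09.
Month 2: interest £10.71; balance after payment £511.80.
Month 3: interest £10.32; balance after payment £492.12.
Month 4: interest £9.92; balance after payment £472.05.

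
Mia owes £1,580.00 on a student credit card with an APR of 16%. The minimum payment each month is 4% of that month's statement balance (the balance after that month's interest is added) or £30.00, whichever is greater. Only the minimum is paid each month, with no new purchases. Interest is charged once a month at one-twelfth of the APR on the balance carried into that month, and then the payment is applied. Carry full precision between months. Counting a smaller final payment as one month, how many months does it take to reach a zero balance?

58 months

Monthly rate r = 16%/12 = 1.33333% = 0.0133333.
While 4% of the post-interest balance exceeds £30.00, each month B ← (B·(1+r))·(1 − 0.04), i.e. B shrinks by the factor (1+r)·0.96 = 0.9728.
This holds for months 1–28. Entering month 29 the balance is £729.99; 4% of the post-interest balance is now below £30.00, so the flat £30.00 minimum applies from here.
From month 29 a fixed £30.00 at rate r clears £729.99 in 30 more payments. Total: 28 + 30 = 58 months.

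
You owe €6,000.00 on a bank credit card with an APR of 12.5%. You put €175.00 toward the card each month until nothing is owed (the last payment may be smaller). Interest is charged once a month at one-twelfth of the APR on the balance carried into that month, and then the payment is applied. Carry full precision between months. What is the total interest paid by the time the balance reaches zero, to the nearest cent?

Monthly rate r = 12.5%/12 = 1.04167% = 0.0104167.
Payoff takes n = ⌈−ln(1 − rB₀/P)/ln(1+r)⌉ = ⌈42.636⌉ = 43 payments; the last is €111.59.
Total paid = 42·€175.00 + €111.59 = €7,461.59.
Total interest = total paid − principal = €7,461.59 − €6,000.00 = €1,461.59.

€1,461.59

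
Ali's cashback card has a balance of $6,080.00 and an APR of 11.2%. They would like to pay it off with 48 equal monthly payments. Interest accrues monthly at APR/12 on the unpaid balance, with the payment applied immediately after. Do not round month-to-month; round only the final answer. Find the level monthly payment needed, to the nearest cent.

Monthly rate r = 11.2%/12 = 0.933333% = 0.00933333.
Level-payment amortization: P = B₀·r / (1 − (1+r)^(−n)) = 6080.00·0.00933333 / (1 − 1.00933^(−48)).
Denominator 1 − (1+r)^(−48) = 0.359766453.
P = 56.7467 / 0.359766453 ≈ 157.73.

$157.73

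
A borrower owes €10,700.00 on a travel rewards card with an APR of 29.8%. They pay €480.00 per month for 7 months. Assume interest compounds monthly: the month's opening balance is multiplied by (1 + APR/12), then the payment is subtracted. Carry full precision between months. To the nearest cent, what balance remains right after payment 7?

Monthly rate r = 29.8%/12 = 2.48333% = 0.0248333.
Each month: B ← B·(1+r) − €480.00.
Month 1: interest €265.72; balance after payment €10,485.72.
Month 2: interest €260.40; balance after payment €10,266.11.
Month 3: interest €254.94; balance after payment €10,041.05.
Month 4: interest €249.35; balance after payment €9,810.41.
Month 5: interest €243.63; balance after payment €9,574.03.
Month 6: interest €237.76; balance after payment €9,331.79.
Month 7: interest €231.74; balance after payment €9,083.53.

€9,083.53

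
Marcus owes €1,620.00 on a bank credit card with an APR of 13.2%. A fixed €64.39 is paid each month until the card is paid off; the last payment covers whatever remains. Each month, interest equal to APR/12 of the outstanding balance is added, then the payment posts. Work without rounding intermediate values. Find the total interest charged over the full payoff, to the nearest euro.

€287

Monthly rate r = 13.2%/12 = 1.1% = 0.011.
Payoff takes n = ⌈−ln(1 − rB₀/P)/ln(1+r)⌉ = ⌈29.616⌉ = 30 payments; the last is €39.77.
Total paid = 29·€64.39 + €39.77 = €1,907.08.
Total interest = total paid − principal = €1,907.08 − €1,620.00 = €287.08.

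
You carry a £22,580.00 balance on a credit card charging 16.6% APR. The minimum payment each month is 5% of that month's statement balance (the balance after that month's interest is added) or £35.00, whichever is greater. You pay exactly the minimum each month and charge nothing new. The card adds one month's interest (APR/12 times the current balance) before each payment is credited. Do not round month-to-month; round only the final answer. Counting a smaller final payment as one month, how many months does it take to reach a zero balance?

Monthly rate r = 16.6%/12 = 1.38333% = 0.0138333.
While 5% of the post-interest balance exceeds £35.00, each month B ← (B·(1+r))·(1 − 0.05), i.e. B shrinks by the factor (1+r)·0.95 = 0.96314.
This holds for months 1–93. Entering month 94 the balance is £686.93; 5% of the post-interest balance is now below £35.00, so the flat £35.00 minimum applies from here.
From month 94 a fixed £35.00 at rate r clears £686.93 in 24 more payments. Total: 93 + 24 = 117 months.

117 months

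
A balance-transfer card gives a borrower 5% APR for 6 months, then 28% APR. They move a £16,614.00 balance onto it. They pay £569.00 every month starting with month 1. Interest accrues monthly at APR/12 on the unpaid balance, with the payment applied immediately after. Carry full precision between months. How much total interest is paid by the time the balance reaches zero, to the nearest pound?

£6,889

Promo months 1–6 at r₀ = 5%/12 = 0.00416667; months 7+ at r₁ = 28%/12 = 0.0233333.
After month 6: iterate B ← B·(1+r₀) − £569.00 for 6 months → £13,583.94.
Then at r₁ with £569.00/mo: n₂ = −ln(1 − r₁·B/P)/ln(1+r₁) ≈ 35.30 → 36 more payments.
Total paid = 41·£569.00 + £174.14 = £23,503.14; interest = £23,503.14 − £16,614.00 = £6,889.14.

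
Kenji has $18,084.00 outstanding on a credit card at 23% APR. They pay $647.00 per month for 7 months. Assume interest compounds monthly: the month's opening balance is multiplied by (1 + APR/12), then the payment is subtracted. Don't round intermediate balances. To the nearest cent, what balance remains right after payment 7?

Monthly rate r = 23%/12 = 1.91667% = 0.0191667.
Each month: B ← B·(1+r) − $647.00.
Month 1: interest $346.61; balance after payment $17,783.61.
Month 2: interest $340.85; balance after payment $17,477.46.
Month 3: interest $334.98; balance after payment $17,165.45.
Month 4: interest $329.00; balance after payment $16,847.45.
Month 5: interest $322.91; balance after payment $16,523.36.
Month 6: interest $316.70; balance after payment $16,193.06.
Month 7: interest $310.37; balance after payment $15,856.43.

$15,856.43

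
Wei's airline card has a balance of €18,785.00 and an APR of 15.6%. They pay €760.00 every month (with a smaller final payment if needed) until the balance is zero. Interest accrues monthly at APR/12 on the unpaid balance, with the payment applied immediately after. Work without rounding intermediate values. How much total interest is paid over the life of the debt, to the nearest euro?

Monthly rate r = 15.6%/12 = 1.3% = 0.013.
Payoff takes n = ⌈−ln(1 − rB₀/P)/ln(1+r)⌉ = ⌈30.009⌉ = 31 payments; the last is €7.24.
Total paid = 30·€760.00 + €7.24 = €22,807.24.
Total interest = total paid − principal = €22,807.24 − €18,785.00 = €4,022.24.

€4,022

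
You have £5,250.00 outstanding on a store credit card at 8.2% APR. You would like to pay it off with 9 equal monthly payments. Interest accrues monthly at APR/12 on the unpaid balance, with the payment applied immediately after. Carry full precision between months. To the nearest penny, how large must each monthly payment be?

Monthly rate r = 8.2%/12 = 0.683333% = 0.00683333.
Level-payment amortization: P = B₀·r / (1 − (1+r)^(−n)) = 5250.00·0.00683333 / (1 − 1.00683^(−9)).
Denominator 1 − (1+r)^(−9) = 0.0594503376.
P = 35.875 / 0.0594503376 ≈ 603.44.

£603.44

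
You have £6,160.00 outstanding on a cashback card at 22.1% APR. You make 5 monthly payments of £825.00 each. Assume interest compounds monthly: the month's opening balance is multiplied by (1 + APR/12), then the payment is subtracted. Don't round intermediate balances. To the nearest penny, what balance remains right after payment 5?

Monthly rate r = 22.1%/12 = 1.84167% = 0.0184167.
Each month: B ← B·(1+r) − £825.00.
Month 1: interest £113.45; balance after payment £5,448.45.
Month 2: interest £100.34; balance after payment £4,723.79.
Month 3: interest £87.00; balance after payment £3,985.79.
Month 4: interest £73.40; balance after payment £3,234.19.
Month 5: interest £59.56; balance after payment £2,468.75.

£2,468.75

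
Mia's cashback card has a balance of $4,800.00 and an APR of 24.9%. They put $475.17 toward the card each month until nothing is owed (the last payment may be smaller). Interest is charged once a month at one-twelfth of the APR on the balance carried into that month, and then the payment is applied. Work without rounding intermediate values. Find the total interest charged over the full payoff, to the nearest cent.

Monthly rate r = 24.9%/12 = 2.075% = 0.02075.
Payoff takes n = ⌈−ln(1 − rB₀/P)/ln(1+r)⌉ = ⌈11.453⌉ = 12 payments; the last is $216.69.
Total paid = 11·$475.17 + $216.69 = $5,443.56.
Total interest = total paid − principal = $5,443.56 − $4,800.00 = $643.56.

$643.56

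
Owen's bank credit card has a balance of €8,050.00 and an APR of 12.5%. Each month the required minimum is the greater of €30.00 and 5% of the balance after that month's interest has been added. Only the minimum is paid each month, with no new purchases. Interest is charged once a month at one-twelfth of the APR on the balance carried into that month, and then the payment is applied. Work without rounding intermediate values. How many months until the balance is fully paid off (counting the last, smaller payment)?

Monthly rate r = 12.5%/12 = 1.04167% = 0.0104167.
While 5% of the post-interest balance exceeds €30.00, each month B ← (B·(1+r))·(1 − 0.05), i.e. B shrinks by the factor (1+r)·0.95 = 0.9599.
This holds for months 1–64. Entering month 65 the balance is €586.33; 5% of the post-interest balance is now below €30.00, so the flat €30.00 minimum applies from here.
From month 65 a fixed €30.00 at rate r clears €586.33 in 22 more payments. Total: 64 + 22 = 86 months.

86 months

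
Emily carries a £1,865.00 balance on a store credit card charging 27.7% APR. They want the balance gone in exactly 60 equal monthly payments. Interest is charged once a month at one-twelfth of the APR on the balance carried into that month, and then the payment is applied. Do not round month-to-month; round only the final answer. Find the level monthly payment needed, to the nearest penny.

Monthly rate r = 27.7%/12 = 2.30833% = 0.0230833.
Level-payment amortization: P = B₀·r / (1 − (1+r)^(−n)) = 1865.00·0.0230833 / (1 − 1.02308^(−60)).
Denominator 1 − (1+r)^(−60) = 0.745704068.
P = 43.0504 / 0.745704068 ≈ 57.73.

£57.73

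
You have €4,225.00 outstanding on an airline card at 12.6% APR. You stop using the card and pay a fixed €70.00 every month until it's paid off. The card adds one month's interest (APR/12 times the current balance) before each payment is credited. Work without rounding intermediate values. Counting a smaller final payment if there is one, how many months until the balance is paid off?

Monthly rate r = 12.6%/12 = 1.05% = 0.0105.
Recurrence: B ← B·(1+r) − €70.00.
Month 1: interest €44.36; balance after payment €4,199.36.
Month 2: interest €44.09; balance after payment €4,173.46.
Closed form: n = −ln(1 − rB₀/P)/ln(1+r) = −ln(0.36625)/ln(1.0105) ≈ 96.162, so the balance reaches zero during payment 97.

97 months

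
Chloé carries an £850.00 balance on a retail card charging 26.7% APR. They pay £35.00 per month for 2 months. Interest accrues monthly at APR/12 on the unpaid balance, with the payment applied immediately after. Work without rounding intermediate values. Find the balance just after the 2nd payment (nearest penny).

£817.47

Monthly rate r = 26.7%/12 = 2.225% = 0.02225.
Each month: B ← B·(1+r) − £35.00.
Month 1: interest £18.91; balance after payment £833.91.
Month 2: interest £18.55; balance after payment £817.47.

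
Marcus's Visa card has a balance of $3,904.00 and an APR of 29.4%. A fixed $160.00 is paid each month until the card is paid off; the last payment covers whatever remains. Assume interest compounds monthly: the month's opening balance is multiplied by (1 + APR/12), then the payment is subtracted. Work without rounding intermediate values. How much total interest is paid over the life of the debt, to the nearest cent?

$2,117.14

Monthly rate r = 29.4%/12 = 2.45% = 0.0245.
Payoff takes n = ⌈−ln(1 − rB₀/P)/ln(1+r)⌉ = ⌈37.629⌉ = 38 payments; the last is $101.14.
Total paid = 37·$160.00 + $101.14 = $6,021.14.
Total interest = total paid − principal = $6,021.14 − $3,904.00 = $2,117.14.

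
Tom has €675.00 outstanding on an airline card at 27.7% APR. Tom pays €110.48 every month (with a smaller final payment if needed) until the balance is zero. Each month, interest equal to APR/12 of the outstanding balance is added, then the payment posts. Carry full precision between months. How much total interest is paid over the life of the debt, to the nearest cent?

€61.26

Monthly rate r = 27.7%/12 = 2.30833% = 0.0230833.
Payoff takes n = ⌈−ln(1 − rB₀/P)/ln(1+r)⌉ = ⌈6.662⌉ = 7 payments; the last is €73.38.
Total paid = 6·€110.48 + €73.38 = €736.26.
Total interest = total paid − principal = €736.26 − €675.00 = €61.26.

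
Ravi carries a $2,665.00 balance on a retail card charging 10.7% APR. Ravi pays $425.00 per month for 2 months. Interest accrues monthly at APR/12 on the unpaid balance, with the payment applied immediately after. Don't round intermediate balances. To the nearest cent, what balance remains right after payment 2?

Monthly rate r = 10.7%/12 = 0.891667% = 0.00891667.
Each month: B ← B·(1+r) − $425.00.
Month 1: interest $23.76; balance after payment $2,263.76.
Month 2: interest $20.19; balance after payment $1,858.95.

$1,858.95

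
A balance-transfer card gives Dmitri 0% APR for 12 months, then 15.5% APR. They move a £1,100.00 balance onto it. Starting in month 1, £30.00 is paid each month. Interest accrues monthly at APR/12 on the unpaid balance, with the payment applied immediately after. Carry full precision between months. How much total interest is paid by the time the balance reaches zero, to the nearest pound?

£157

Promo months 1–12 at r₀ = 0%/12 = 0; months 13+ at r₁ = 15.5%/12 = 0.0129167.
After month 12 (no interest yet): B = £1,100.00 − 12·£30.00 = £740.00.
Then at r₁ with £30.00/mo: n₂ = −ln(1 − r₁·B/P)/ln(1+r₁) ≈ 29.89 → 30 more payments.
Total paid = 41·£30.00 + £26.75 = £1,256.75; interest = £1,256.75 − £1,100.00 = £156.75.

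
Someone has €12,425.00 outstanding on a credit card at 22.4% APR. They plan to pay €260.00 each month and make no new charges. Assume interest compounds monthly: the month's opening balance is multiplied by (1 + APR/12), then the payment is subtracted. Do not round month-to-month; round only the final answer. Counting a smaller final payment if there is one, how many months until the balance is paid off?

Monthly rate r = 22.4%/12 = 1.86667% = 0.0186667.
Recurrence: B ← B·(1+r) − €260.00.
Month 1: interest €231.93; balance after payment €12,396.93.
Month 2: interest €231.41; balance after payment €12,368.34.
Closed form: n = −ln(1 − rB₀/P)/ln(1+r) = −ln(0.10795)/ln(1.01867) ≈ 120.365, so the balance reaches zero during payment 121.

121 months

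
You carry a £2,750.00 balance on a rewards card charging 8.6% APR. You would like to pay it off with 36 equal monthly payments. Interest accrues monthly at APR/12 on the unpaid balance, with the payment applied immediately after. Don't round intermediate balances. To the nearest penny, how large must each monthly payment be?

£86.94

Monthly rate r = 8.6%/12 = 0.716667% = 0.00716667.
Level-payment amortization: P = B₀·r / (1 − (1+r)^(−n)) = 2750.00·0.00716667 / (1 − 1.00717^(−36)).
Denominator 1 − (1+r)^(−36) = 0.226693571.
P = 19.7083 / 0.226693571 ≈ 86.94.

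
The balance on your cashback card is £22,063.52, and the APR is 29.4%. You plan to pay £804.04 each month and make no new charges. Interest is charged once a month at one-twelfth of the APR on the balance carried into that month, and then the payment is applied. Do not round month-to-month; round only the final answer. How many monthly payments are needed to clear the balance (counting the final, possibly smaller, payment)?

Monthly rate r = 29.4%/12 = 2.45% = 0.0245.
Recurrence: B ← B·(1+r) − £804.04.
Month 1: interest £540.56; balance after payment £21,800.04.
Month 2: interest £534.10; balance after payment £21,530.10.
Closed form: n = −ln(1 − rB₀/P)/ln(1+r) = −ln(0.3277)/ln(1.0245) ≈ 46.093, so the balance reaches zero during payment 47.

47 months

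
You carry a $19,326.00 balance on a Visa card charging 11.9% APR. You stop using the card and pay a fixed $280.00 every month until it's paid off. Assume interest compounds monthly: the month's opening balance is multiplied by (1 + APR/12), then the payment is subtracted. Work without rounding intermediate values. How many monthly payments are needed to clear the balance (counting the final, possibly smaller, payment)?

Monthly rate r = 11.9%/12 = 0.991667% = 0.00991667.
Recurrence: B ← B·(1+r) − $280.00.
Month 1: interest $191.65; balance after payment $19,237.65.
Month 2: interest $190.77; balance after payment $19,148.42.
Closed form: n = −ln(1 − rB₀/P)/ln(1+r) = −ln(0.31554)/ln(1.00992) ≈ 116.893, so the balance reaches zero during payment 117.

117 payments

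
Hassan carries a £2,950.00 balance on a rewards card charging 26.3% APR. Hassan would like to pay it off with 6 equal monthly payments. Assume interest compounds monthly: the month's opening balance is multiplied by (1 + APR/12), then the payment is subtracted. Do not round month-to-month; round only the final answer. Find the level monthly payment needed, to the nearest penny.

Monthly rate r = 26.3%/12 = 2.19167% = 0.0219167.
Level-payment amortization: P = B₀·r / (1 − (1+r)^(−n)) = 2950.00·0.0219167 / (1 − 1.02192^(−6)).
Denominator 1 − (1+r)^(−6) = 0.121974545.
P = 64.6542 / 0.121974545 ≈ 530.06.

£530.06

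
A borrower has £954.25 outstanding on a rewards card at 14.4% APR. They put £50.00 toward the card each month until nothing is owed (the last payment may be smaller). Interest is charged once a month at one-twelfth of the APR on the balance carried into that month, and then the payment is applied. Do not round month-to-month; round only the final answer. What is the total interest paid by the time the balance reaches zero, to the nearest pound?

Monthly rate r = 14.4%/12 = 1.2% = 0.012.
Payoff takes n = ⌈−ln(1 − rB₀/P)/ln(1+r)⌉ = ⌈21.804⌉ = 22 payments; the last is £40.26.
Total paid = 21·£50.00 + £40.26 = £1,090.26.
Total interest = total paid − principal = £1,090.26 − £954.25 = £136.01.

£136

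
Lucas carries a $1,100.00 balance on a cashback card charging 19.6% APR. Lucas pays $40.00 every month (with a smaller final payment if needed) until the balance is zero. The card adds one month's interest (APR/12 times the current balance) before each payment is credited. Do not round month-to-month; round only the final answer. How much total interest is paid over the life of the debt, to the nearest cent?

$372.33

Monthly rate r = 19.6%/12 = 1.63333% = 0.0163333.
Payoff takes n = ⌈−ln(1 − rB₀/P)/ln(1+r)⌉ = ⌈36.807⌉ = 37 payments; the last is $32.33.
Total paid = 36·$40.00 + $32.33 = $1,472.33.
Total interest = total paid − principal = $1,472.33 − $1,100.00 = $372.33.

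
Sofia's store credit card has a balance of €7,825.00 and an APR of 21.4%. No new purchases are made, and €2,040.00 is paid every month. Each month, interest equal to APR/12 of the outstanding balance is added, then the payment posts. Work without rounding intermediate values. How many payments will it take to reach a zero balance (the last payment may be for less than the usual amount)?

Monthly rate r = 21.4%/12 = 1.78333% = 0.0178333.
Recurrence: B ← B·(1+r) − €2,040.00.
Month 1: interest €139.55; balance after payment €5,924.55.
Month 2: interest €105.65; balance after payment €3,990.20.
Month 3: interest €71.16; balance after payment €2,021.36.
Month 4: interest €36.05; balance after payment €17.41.
Month 5: interest €0.31; balance after payment €0.00.

5 months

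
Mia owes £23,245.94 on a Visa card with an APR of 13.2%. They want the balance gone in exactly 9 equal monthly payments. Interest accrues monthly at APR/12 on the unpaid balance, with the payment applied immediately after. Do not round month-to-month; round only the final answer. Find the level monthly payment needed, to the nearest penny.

£2,727.01

Monthly rate r = 13.2%/12 = 1.1% = 0.011.
Level-payment amortization: P = B₀·r / (1 − (1+r)^(−n)) = 23245.94·0.011 / (1 − 1.011^(−9)).
Denominator 1 − (1+r)^(−9) = 0.0937675698.
P = 255.705 / 0.0937675698 ≈ 2727.01.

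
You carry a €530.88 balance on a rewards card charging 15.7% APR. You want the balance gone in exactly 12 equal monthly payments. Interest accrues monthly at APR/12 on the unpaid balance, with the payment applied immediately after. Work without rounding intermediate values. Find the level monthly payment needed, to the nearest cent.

Monthly rate r = 15.7%/12 = 1.30833% = 0.0130833.
Level-payment amortization: P = B₀·r / (1 − (1+r)^(−n)) = 530.88·0.0130833 / (1 − 1.01308^(−12)).
Denominator 1 − (1+r)^(−12) = 0.144425263.
P = 6.94568 / 0.144425263 ≈ 48.09.

€48.09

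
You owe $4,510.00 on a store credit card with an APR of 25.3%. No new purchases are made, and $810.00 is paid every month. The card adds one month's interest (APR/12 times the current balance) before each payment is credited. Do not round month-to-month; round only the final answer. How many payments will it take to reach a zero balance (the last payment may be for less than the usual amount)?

Monthly rate r = 25.3%/12 = 2.10833% = 0.0210833.
Recurrence: B ← B·(1+r) − $810.00.
Month 1: interest $95.09; balance after payment $3,795.09.
Month 2: interest $80.01; balance after payment $3,065.10.
Month 3: interest $64.62; balance after payment $2,319.72.
Month 4: interest $48.91; balance after payment $1,558.63.
Month 5: interest $32.86; balance after payment $781.49.
Month 6: interest $16.48; balance after payment $0.00.

6 payments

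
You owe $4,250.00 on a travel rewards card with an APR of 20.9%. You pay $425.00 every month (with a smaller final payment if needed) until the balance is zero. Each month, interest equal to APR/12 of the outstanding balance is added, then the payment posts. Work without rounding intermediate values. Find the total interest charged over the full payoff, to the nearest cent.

Monthly rate r = 20.9%/12 = 1.74167% = 0.0174167.
Payoff takes n = ⌈−ln(1 − rB₀/P)/ln(1+r)⌉ = ⌈11.083⌉ = 12 payments; the last is $35.43.
Total paid = 11·$425.00 + $35.43 = $4,710.43.
Total interest = total paid − principal = $4,710.43 − $4,250.00 = $460.43.

$460.43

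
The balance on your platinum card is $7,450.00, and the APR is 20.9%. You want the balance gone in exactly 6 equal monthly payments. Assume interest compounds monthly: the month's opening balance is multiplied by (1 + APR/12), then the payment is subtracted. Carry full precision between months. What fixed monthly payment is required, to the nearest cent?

$1,318.45

Monthly rate r = 20.9%/12 = 1.74167% = 0.0174167.
Level-payment amortization: P = B₀·r / (1 − (1+r)^(−n)) = 7450.00·0.0174167 / (1 − 1.01742^(−6)).
Denominator 1 − (1+r)^(−6) = 0.0984145095.
P = 129.754 / 0.0984145095 ≈ 1318.45.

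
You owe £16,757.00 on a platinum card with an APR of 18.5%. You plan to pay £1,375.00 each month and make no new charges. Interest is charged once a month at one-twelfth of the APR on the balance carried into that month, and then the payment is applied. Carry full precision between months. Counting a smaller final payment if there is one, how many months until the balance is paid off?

Monthly rate r = 18.5%/12 = 1.54167% = 0.0154167.
Recurrence: B ← B·(1+r) − £1,375.00.
Month 1: interest £258.34; balance after payment £15,640.34.
Month 2: interest £241.12; balance after payment £14,506.46.
Closed form: n = −ln(1 − rB₀/P)/ln(1+r) = −ln(0.81212)/ln(1.01542) ≈ 13.603, so the balance reaches zero during payment 14.

14 months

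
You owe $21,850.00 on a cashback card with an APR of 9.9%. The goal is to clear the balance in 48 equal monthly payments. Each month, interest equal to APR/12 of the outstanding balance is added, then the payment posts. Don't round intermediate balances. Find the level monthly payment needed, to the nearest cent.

Monthly rate r = 9.9%/12 = 0.825% = 0.00825.
Level-payment amortization: P = B₀·r / (1 − (1+r)^(−n)) = 21850.00·0.00825 / (1 − 1.00825^(−48)).
Denominator 1 − (1+r)^(−48) = 0.325899068.
P = 180.263 / 0.325899068 ≈ 553.12.

$553.12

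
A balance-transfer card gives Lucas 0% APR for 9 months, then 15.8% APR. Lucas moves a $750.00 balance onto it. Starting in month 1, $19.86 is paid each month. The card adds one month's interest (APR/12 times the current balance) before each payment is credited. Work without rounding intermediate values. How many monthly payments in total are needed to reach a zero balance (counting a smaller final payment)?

46 months

Promo months 1–9 at r₀ = 0%/12 = 0; months 10+ at r₁ = 15.8%/12 = 0.0131667.
After month 9 (no interest yet): B = $750.00 − 9·$19.86 = $571.26.
Then at r₁ with $19.86/mo: n₂ = −ln(1 − r₁·B/P)/ln(1+r₁) ≈ 36.39 → 37 more payments.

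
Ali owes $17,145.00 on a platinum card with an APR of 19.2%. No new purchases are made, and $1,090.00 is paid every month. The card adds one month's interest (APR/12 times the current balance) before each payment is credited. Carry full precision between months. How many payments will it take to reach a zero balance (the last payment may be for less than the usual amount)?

19 payments

Monthly rate r = 19.2%/12 = 1.6% = 0.016.
Recurrence: B ← B·(1+r) − $1,090.00.
Month 1: interest $274.32; balance after payment $16,329.32.
Month 2: interest $261.27; balance after payment $15,500.59.
Closed form: n = −ln(1 − rB₀/P)/ln(1+r) = −ln(0.74833)/ln(1.016) ≈ 18.264, so the balance reaches zero during payment 19.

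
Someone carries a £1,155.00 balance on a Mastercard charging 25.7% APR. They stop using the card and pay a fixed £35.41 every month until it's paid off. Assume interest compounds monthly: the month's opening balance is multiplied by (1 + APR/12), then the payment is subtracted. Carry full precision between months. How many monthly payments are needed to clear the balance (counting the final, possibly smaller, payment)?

57 payments

Monthly rate r = 25.7%/12 = 2.14167% = 0.0214167.
Recurrence: B ← B·(1+r) − £35.41.
Month 1: interest £24.74; balance after payment £1,144.33.
Month 2: interest £24.51; balance after payment £1,133.42.
Closed form: n = −ln(1 − rB₀/P)/ln(1+r) = −ln(0.30143)/ln(1.02142) ≈ 56.592, so the balance reaches zero during payment 57.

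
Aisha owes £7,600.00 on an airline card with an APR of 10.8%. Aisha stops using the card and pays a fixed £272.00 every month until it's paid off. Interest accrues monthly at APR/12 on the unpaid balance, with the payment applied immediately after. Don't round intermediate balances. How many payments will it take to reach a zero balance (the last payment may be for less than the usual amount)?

Monthly rate r = 10.8%/12 = 0.9% = 0.009.
Recurrence: B ← B·(1+r) − £272.00.
Month 1: interest £68.40; balance after payment £7,396.40.
Month 2: interest £66.57; balance after payment £7,190.97.
Closed form: n = −ln(1 − rB₀/P)/ln(1+r) = −ln(0.74853)/ln(1.009) ≈ 32.327, so the balance reaches zero during payment 33.

33 months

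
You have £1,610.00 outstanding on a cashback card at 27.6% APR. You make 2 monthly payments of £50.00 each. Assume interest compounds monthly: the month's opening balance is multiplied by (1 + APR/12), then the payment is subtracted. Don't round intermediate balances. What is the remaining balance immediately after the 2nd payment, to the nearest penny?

Monthly rate r = 27.6%/12 = 2.3% = 0.023.
Each month: B ← B·(1+r) − £50.00.
Month 1: interest £37.03; balance after payment £1,597.03.
Month 2: interest £36.73; balance after payment £1,583.76.

£1,583.76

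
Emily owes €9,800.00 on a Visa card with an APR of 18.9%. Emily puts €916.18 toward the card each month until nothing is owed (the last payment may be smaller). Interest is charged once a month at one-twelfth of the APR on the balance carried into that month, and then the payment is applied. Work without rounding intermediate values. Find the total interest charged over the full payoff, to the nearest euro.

€1,017

Monthly rate r = 18.9%/12 = 1.575% = 0.01575.
Payoff takes n = ⌈−ln(1 − rB₀/P)/ln(1+r)⌉ = ⌈11.806⌉ = 12 payments; the last is €739.21.
Total paid = 11·€916.18 + €739.21 = €10,817.19.
Total interest = total paid − principal = €10,817.19 − €9,800.00 = €1,017.19.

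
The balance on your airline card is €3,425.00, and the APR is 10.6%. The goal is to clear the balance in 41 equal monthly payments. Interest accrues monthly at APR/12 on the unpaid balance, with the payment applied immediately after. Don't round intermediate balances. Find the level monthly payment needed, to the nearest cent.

Monthly rate r = 10.6%/12 = 0.883333% = 0.00883333.
Level-payment amortization: P = B₀·r / (1 − (1+r)^(−n)) = 3425.00·0.00883333 / (1 − 1.00883^(−41)).
Denominator 1 − (1+r)^(−41) = 0.302725737.
P = 30.2542 / 0.302725737 ≈ 99.94.

€99.94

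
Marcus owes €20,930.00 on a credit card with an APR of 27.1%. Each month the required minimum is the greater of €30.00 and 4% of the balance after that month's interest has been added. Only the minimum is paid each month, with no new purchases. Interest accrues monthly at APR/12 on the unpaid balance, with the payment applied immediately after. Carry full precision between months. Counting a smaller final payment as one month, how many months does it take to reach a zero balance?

218 months

Monthly rate r = 27.1%/12 = 2.25833% = 0.0225833.
While 4% of the post-interest balance exceeds €30.00, each month B ← (B·(1+r))·(1 − 0.04), i.e. B shrinks by the factor (1+r)·0.96 = 0.98168.
This holds for months 1–182. Entering month 183 the balance is €723.27; 4% of the post-interest balance is now below €30.00, so the flat €30.00 minimum applies from here.
From month 183 a fixed €30.00 at rate r clears €723.27 in 36 more payments. Total: 182 + 36 = 218 months.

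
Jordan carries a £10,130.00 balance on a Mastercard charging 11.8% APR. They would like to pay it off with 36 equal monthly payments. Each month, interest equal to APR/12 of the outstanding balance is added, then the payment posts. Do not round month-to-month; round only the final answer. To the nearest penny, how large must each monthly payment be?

Monthly rate r = 11.8%/12 = 0.983333% = 0.00983333.
Level-payment amortization: P = B₀·r / (1 − (1+r)^(−n)) = 10130.00·0.00983333 / (1 − 1.00983^(−36)).
Denominator 1 − (1+r)^(−36) = 0.296910319.
P = 99.6117 / 0.296910319 ≈ 335.49.

£335.49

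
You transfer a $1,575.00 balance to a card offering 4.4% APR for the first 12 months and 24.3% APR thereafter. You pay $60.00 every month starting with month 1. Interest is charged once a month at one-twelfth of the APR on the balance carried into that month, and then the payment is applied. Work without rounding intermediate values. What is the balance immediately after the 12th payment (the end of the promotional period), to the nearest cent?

$911.02

Promo months 1–12 at r₀ = 4.4%/12 = 0.00366667; months 13+ at r₁ = 24.3%/12 = 0.02025.
After month 12: iterate B ← B·(1+r₀) − $60.00 for 12 months → $911.02.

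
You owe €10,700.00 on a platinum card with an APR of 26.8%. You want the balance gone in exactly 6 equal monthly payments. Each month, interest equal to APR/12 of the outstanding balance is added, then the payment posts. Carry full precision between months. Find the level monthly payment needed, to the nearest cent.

Monthly rate r = 26.8%/12 = 2.23333% = 0.0223333.
Level-payment amortization: P = B₀·r / (1 − (1+r)^(−n)) = 10700.00·0.0223333 / (1 − 1.02233^(−6)).
Denominator 1 − (1+r)^(−6) = 0.12411947.
P = 238.967 / 0.12411947 ≈ 1925.30.

€1,925.30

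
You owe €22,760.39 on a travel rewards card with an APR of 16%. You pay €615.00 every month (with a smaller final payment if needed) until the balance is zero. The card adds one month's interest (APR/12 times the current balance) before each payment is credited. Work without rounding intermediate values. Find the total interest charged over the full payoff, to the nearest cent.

Monthly rate r = 16%/12 = 1.33333% = 0.0133333.
Payoff takes n = ⌈−ln(1 − rB₀/P)/ln(1+r)⌉ = ⌈51.349⌉ = 52 payments; the last is €215.72.
Total paid = 51·€615.00 + €215.72 = €31,580.72.
Total interest = total paid − principal = €31,580.72 − €22,760.39 = €8,820.33.

€8,820.33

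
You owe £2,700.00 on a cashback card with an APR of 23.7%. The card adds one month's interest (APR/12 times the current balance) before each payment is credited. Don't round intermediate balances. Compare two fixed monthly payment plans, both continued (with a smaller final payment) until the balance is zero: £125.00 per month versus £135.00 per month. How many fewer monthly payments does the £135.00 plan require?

Monthly rate r = 23.7%/12 = 1.975% = 0.01975.
At £125.00/mo: n = ⌈−ln(1 − rB₀/P)/ln(1+r)⌉ = 29 payments (last £55.02); total interest = total paid − £2,700.00 = £855.02.
At £135.00/mo: 26 payments (last £94.08); total interest £769.08.
Payments saved = 29 − 26 = 3.

3 fewer payments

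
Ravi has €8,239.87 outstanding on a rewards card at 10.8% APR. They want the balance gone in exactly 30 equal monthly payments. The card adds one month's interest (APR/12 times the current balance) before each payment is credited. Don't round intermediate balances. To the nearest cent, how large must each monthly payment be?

€314.63

Monthly rate r = 10.8%/12 = 0.9% = 0.009.
Level-payment amortization: P = B₀·r / (1 − (1+r)^(−n)) = 8239.87·0.009 / (1 − 1.009^(−30)).
Denominator 1 − (1+r)^(−30) = 0.23569797.
P = 74.1588 / 0.23569797 ≈ 314.63.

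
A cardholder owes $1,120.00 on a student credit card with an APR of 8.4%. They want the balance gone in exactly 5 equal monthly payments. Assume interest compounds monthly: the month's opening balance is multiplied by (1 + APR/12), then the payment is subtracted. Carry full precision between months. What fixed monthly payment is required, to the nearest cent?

Monthly rate r = 8.4%/12 = 0.7% = 0.007.
Level-payment amortization: P = B₀·r / (1 − (1+r)^(−n)) = 1120.00·0.007 / (1 − 1.007^(−5)).
Denominator 1 − (1+r)^(−5) = 0.034276839.
P = 7.84 / 0.034276839 ≈ 228.73.

$228.73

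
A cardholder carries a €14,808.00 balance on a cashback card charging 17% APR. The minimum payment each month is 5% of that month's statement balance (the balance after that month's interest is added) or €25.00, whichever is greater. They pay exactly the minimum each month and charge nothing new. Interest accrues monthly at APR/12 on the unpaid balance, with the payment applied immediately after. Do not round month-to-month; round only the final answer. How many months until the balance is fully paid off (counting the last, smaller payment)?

115 months

Monthly rate r = 17%/12 = 1.41667% = 0.0141667.
While 5% of the post-interest balance exceeds €25.00, each month B ← (B·(1+r))·(1 − 0.05), i.e. B shrinks by the factor (1+r)·0.95 = 0.96346.
This holds for months 1–92. Entering month 93 the balance is €482.09; 5% of the post-interest balance is now below €25.00, so the flat €25.00 minimum applies from here.
From month 93 a fixed €25.00 at rate r clears €482.09 in 23 more payments. Total: 92 + 23 = 115 months.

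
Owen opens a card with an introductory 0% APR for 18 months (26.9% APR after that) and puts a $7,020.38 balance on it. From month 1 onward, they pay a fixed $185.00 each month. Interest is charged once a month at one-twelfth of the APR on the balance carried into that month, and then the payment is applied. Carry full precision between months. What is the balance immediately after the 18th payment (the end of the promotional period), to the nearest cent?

$3,690.38

Promo months 1–18 at r₀ = 0%/12 = 0; months 19+ at r₁ = 26.9%/12 = 0.0224167.
After month 18 (no interest yet): B = $7,020.38 − 18·$185.00 = $3,690.38.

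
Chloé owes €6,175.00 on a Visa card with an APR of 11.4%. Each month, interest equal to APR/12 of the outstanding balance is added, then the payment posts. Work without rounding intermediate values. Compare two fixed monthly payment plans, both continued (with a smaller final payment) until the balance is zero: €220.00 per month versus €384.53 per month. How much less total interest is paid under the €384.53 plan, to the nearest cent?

Monthly rate r = 11.4%/12 = 0.95% = 0.0095.
At €220.00/mo: n = ⌈−ln(1 − rB₀/P)/ln(1+r)⌉ = 33 payments (last €176.16); total interest = total paid − €6,175.00 = €1,041.16.
At €384.53/mo: 18 payments (last €195.39); total interest €557.40.
Interest saved = €1,041.16 − €557.40 = €483.76.

€483.76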